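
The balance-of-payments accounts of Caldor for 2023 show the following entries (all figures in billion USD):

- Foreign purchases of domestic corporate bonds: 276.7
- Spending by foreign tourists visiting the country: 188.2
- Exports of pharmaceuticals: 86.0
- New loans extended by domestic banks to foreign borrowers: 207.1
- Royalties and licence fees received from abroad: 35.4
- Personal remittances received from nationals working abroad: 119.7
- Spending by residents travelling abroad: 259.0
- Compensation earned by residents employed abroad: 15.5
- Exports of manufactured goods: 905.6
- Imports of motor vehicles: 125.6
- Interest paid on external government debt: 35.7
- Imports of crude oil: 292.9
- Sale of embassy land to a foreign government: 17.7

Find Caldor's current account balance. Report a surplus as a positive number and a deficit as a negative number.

Goods: 905.6 + 86.0 - 125.6 - 292.9 = 573.1
Services: -259.0 + 188.2 + 35.4 = -35.4
Primary income: -35.7 + 15.5 = -20.2
Secondary income: 119.7
Current account = 573.1 + (-35.4) + (-20.2) + 119.7 = 637.2
(Excluded from the current account — financial account: foreign purchases of domestic corporate bonds 276.7, new loans extended by domestic banks to foreign borrowers 207.1; capital account: sale of embassy land to a foreign government 17.7.)

637.2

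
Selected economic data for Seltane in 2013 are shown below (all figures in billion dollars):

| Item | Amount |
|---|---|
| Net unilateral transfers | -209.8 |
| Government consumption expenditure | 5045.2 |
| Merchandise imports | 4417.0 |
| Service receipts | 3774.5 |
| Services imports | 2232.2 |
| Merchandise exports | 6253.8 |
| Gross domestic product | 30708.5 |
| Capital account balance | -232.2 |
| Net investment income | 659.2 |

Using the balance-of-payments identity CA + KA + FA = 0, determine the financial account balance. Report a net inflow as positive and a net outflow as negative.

Goods balance = 6253.8 - 4417.0 = 1836.8
Services balance = 3774.5 - 2232.2 = 1542.3
Trade balance (goods + services) = 1836.8 + 1542.3 = 3379.1
Net primary income = 659.2
Net secondary income = -209.8
Current account = 3379.1 + 659.2 + (-209.8) = 3828.5
Financial account = -(3828.5 + (-232.2)) = -3596.3

-3596.3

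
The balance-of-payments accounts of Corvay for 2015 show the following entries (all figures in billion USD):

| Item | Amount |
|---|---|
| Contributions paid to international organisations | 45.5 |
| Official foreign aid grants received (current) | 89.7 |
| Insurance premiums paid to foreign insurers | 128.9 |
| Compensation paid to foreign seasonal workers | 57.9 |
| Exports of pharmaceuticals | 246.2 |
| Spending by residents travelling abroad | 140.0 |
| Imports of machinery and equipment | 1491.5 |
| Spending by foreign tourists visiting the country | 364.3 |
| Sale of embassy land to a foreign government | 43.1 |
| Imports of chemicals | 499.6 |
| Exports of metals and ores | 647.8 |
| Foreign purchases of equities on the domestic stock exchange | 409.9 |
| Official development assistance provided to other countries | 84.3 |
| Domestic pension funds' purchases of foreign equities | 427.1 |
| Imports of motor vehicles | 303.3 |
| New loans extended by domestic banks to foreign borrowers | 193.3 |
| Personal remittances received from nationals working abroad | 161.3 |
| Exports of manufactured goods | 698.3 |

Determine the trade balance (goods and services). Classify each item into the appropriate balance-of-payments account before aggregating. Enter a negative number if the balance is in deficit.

-606.7

Goods: -499.6 + 647.8 + 246.2 - 1491.5 + 698.3 - 303.3 = -702.1
Services: -128.9 + 364.3 - 140.0 = 95.4
Trade balance = -702.1 + 95.4 = -606.7
(Excluded from the trade balance — secondary income: contributions paid to international organisations 45.5, official foreign aid grants received (current) 89.7, official development assistance provided to other countries 84.3, personal remittances received from nationals working abroad 161.3; primary income: compensation paid to foreign seasonal workers 57.9; capital account: sale of embassy land to a foreign government 43.1; financial account: foreign purchases of equities on the domestic stock exchange 409.9, domestic pension funds' purchases of foreign equities 427.1, new loans extended by domestic banks to foreign borrowers 193.3.)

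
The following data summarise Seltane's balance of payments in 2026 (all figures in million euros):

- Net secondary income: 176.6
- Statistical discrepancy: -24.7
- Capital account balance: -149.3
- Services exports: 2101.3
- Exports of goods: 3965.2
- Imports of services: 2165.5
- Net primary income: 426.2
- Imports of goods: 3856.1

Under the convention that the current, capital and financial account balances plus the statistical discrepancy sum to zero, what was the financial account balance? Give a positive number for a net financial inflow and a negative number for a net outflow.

-473.7

Goods balance = 3965.2 - 3856.1 = 109.1
Services balance = 2101.3 - 2165.5 = -64.2
Trade balance (goods + services) = 109.1 + (-64.2) = 44.9
Net primary income = 426.2
Net secondary income = 176.6
Current account = 44.9 + 426.2 + 176.6 = 647.7
Financial account = -(647.7 + (-149.3) + (-24.7)) = -473.7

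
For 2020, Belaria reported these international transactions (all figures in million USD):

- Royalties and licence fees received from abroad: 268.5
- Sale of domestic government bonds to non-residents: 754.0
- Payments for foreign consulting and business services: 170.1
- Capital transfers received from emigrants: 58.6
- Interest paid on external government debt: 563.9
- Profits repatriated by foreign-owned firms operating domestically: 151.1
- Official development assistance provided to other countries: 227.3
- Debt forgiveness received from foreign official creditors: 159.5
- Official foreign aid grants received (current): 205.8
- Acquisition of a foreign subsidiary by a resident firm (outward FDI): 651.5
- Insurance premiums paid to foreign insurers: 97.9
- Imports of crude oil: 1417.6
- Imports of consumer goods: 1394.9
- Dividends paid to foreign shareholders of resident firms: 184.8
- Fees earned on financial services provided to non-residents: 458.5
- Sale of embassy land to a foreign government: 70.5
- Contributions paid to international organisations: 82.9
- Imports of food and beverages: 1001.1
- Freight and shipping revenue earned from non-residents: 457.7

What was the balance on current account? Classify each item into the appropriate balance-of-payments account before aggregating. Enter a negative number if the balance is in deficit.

Goods: -1417.6 - 1001.1 - 1394.9 = -3813.6
Services: -170.1 + 457.7 - 97.9 + 458.5 + 268.5 = 916.7
Primary income: -184.8 - 563.9 - 151.1 = -899.8
Secondary income: -82.9 + 205.8 - 227.3 = -104.4
Current account = (-3813.6) + 916.7 + (-899.8) + (-104.4) = -3901.1
(Excluded from the current account — financial account: sale of domestic government bonds to non-residents 754.0, acquisition of a foreign subsidiary by a resident firm (outward FDI) 651.5; capital account: capital transfers received from emigrants 58.6, debt forgiveness received from foreign official creditors 159.5, sale of embassy land to a foreign government 70.5.)

-3901.1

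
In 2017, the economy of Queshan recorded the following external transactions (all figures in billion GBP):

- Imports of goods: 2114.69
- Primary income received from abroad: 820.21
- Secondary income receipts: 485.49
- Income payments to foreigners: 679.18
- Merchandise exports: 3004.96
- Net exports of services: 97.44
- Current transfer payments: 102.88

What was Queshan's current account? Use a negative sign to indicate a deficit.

1511.35

Goods balance = 3004.96 - 2114.69 = 890.27
Services balance = 97.44
Trade balance (goods + services) = 890.27 + 97.44 = 987.71
Net primary income = 820.21 - 679.18 = 141.03
Net secondary income = 485.49 - 102.88 = 382.61
Current account = 987.71 + 141.03 + 382.61 = 1511.35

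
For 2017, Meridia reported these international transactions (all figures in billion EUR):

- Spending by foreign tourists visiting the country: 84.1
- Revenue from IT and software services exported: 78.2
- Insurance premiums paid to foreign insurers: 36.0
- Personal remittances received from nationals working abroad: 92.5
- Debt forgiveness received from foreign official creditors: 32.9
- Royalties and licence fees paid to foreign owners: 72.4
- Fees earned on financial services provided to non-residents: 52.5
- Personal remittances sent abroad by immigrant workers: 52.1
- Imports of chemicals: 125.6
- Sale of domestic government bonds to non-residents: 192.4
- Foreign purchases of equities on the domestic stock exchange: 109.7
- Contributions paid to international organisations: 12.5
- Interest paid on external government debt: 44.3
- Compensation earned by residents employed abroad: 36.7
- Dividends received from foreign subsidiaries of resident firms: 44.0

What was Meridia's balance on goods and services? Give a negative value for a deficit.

-19.2

Goods: -125.6
Services: 78.2 - 36.0 + 84.1 - 72.4 + 52.5 = 106.4
Trade balance = -125.6 + 106.4 = -19.2
(Excluded from the trade balance — secondary income: personal remittances received from nationals working abroad 92.5, personal remittances sent abroad by immigrant workers 52.1, contributions paid to international organisations 12.5; capital account: debt forgiveness received from foreign official creditors 32.9; financial account: sale of domestic government bonds to non-residents 192.4, foreign purchases of equities on the domestic stock exchange 109.7; primary income: interest paid on external government debt 44.3, compensation earned by residents employed abroad 36.7, dividends received from foreign subsidiaries of resident firms 44.0.)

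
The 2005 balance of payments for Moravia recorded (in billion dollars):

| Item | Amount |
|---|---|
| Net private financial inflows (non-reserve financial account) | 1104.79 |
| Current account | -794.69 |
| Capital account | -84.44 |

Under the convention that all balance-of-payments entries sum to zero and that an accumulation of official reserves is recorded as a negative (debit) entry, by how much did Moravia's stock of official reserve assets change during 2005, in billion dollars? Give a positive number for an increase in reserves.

Official reserve transactions balance = -((-794.69) + (-84.44) + 1104.79) = -225.66
An accumulation of reserves is recorded as a debit (negative entry), so the change in the stock of reserves is the negative of that balance.
Change in official reserves = -(-225.66) = 225.66

225.66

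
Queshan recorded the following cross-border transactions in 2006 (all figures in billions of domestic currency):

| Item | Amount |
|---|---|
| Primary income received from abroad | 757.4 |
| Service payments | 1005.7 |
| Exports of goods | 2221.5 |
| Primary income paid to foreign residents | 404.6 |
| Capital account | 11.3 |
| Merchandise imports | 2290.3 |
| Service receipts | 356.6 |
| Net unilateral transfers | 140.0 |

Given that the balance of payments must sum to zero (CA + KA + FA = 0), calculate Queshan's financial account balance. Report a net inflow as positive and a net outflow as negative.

213.8

Goods balance = 2221.5 - 2290.3 = -68.8
Services balance = 356.6 - 1005.7 = -649.1
Trade balance (goods + services) = -68.8 + (-649.1) = -717.9
Net primary income = 757.4 - 404.6 = 352.8
Net secondary income = 140.0
Current account = -717.9 + 352.8 + 140.0 = -225.1
Financial account = -(-225.1 + 11.3) = 213.8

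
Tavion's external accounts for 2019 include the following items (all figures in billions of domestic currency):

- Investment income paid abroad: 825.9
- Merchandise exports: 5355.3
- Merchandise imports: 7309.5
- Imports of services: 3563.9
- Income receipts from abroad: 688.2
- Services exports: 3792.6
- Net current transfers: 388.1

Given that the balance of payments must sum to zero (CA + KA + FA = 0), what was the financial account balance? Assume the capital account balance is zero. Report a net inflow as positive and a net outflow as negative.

1475.1

Goods balance = 5355.3 - 7309.5 = -1954.2
Services balance = 3792.6 - 3563.9 = 228.7
Trade balance (goods + services) = -1954.2 + 228.7 = -1725.5
Net primary income = 688.2 - 825.9 = -137.7
Net secondary income = 388.1
Current account = -1725.5 + (-137.7) + 388.1 = -1475.1
Financial account = -(-1475.1) = 1475.1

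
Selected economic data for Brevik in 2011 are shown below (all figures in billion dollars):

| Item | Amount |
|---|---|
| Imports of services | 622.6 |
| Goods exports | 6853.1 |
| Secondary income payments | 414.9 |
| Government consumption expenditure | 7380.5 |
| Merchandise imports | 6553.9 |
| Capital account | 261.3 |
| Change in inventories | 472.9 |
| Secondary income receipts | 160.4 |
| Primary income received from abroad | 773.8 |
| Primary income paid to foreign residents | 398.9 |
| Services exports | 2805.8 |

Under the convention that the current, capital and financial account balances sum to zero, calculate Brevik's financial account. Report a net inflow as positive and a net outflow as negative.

-2864.1

Goods balance = 6853.1 - 6553.9 = 299.2
Services balance = 2805.8 - 622.6 = 2183.2
Trade balance (goods + services) = 299.2 + 2183.2 = 2482.4
Net primary income = 773.8 - 398.9 = 374.9
Net secondary income = 160.4 - 414.9 = -254.5
Current account = 2482.4 + 374.9 + (-254.5) = 2602.8
Financial account = -(2602.8 + 261.3) = -2864.1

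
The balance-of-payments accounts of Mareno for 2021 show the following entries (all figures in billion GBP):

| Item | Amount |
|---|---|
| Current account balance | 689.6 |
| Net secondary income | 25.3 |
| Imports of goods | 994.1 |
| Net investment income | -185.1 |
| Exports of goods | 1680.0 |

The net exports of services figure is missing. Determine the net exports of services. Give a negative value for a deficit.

Current account = goods balance + services balance + net primary income + net secondary income
Sum of the known components = 526.1
Net exports of services = CA - (known components) = 689.6 - 526.1 = 163.5

163.5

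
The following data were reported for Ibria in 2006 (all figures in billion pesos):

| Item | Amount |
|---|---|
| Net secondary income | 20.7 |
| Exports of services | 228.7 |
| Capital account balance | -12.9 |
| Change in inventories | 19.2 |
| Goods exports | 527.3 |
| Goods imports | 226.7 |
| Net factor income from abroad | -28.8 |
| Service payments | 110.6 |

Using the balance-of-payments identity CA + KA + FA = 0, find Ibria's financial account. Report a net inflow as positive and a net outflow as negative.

Goods balance = 527.3 - 226.7 = 300.6
Services balance = 228.7 - 110.6 = 118.1
Trade balance (goods + services) = 300.6 + 118.1 = 418.7
Net primary income = -28.8
Net secondary income = 20.7
Current account = 418.7 + (-28.8) + 20.7 = 410.6
Financial account = -(410.6 + (-12.9)) = -397.7

-397.7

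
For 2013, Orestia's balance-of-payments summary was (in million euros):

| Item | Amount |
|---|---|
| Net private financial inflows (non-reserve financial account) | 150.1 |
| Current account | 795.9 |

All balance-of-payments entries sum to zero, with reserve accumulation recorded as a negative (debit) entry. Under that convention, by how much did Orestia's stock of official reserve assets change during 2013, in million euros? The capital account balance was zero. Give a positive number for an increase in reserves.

946.0

Official reserve transactions balance = -(795.9 + 150.1) = -946.0
An accumulation of reserves is recorded as a debit (negative entry), so the change in the stock of reserves is the negative of that balance.
Change in official reserves = -(-946.0) = 946.0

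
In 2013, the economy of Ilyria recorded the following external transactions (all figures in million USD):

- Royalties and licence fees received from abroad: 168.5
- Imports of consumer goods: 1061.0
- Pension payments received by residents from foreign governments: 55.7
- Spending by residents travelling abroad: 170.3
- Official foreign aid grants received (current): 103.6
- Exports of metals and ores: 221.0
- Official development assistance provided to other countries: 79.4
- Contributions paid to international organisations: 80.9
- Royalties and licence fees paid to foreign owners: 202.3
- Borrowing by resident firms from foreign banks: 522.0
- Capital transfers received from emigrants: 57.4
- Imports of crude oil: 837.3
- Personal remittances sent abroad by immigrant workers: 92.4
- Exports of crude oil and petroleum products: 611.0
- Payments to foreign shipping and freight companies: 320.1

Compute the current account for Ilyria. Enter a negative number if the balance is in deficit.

Goods: -1061.0 + 611.0 + 221.0 - 837.3 = -1066.3
Services: -320.1 + 168.5 - 170.3 - 202.3 = -524.2
Secondary income: -80.9 + 55.7 + 103.6 - 79.4 - 92.4 = -93.4
Current account = (-1066.3) + (-524.2) + (-93.4) = -1683.9
(Excluded from the current account — financial account: borrowing by resident firms from foreign banks 522.0; capital account: capital transfers received from emigrants 57.4.)

-1683.9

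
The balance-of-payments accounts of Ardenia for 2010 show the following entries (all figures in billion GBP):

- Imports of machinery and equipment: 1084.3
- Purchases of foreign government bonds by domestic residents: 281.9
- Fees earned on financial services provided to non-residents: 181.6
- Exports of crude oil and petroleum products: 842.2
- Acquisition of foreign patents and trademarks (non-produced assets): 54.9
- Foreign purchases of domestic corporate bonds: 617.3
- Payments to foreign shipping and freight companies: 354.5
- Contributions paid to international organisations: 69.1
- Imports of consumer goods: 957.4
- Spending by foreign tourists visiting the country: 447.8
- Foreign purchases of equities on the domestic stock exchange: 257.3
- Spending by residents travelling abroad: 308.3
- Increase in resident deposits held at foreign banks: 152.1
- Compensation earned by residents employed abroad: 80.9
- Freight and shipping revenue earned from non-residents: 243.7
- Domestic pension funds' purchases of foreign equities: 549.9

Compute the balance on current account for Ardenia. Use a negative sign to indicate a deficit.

-977.4

Goods: 842.2 - 957.4 - 1084.3 = -1199.5
Services: 243.7 + 181.6 + 447.8 - 354.5 - 308.3 = 210.3
Primary income: 80.9
Secondary income: -69.1
Current account = (-1199.5) + 210.3 + 80.9 + (-69.1) = -977.4
(Excluded from the current account — financial account: purchases of foreign government bonds by domestic residents 281.9, foreign purchases of domestic corporate bonds 617.3, foreign purchases of equities on the domestic stock exchange 257.3, increase in resident deposits held at foreign banks 152.1, domestic pension funds' purchases of foreign equities 549.9; capital account: acquisition of foreign patents and trademarks (non-produced assets) 54.9.)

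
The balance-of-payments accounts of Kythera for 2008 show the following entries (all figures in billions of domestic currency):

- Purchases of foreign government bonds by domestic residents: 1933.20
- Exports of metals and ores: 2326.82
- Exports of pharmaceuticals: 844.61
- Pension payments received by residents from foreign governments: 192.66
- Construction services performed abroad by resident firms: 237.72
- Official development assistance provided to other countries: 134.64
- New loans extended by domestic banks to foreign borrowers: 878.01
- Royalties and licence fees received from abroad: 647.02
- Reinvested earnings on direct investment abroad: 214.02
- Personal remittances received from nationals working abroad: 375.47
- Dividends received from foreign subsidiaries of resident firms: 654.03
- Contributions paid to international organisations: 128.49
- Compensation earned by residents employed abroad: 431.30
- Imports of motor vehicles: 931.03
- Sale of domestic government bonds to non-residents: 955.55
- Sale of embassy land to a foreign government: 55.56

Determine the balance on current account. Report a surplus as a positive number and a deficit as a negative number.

4729.49

Goods: 2326.82 + 844.61 - 931.03 = 2240.40
Services: 647.02 + 237.72 = 884.74
Primary income: 431.30 + 654.03 + 214.02 = 1299.35
Secondary income: 192.66 - 128.49 - 134.64 + 375.47 = 305.00
Current account = 2240.40 + 884.74 + 1299.35 + 305.00 = 4729.49
(Excluded from the current account — financial account: purchases of foreign government bonds by domestic residents 1933.20, new loans extended by domestic banks to foreign borrowers 878.01, sale of domestic government bonds to non-residents 955.55; capital account: sale of embassy land to a foreign government 55.56.)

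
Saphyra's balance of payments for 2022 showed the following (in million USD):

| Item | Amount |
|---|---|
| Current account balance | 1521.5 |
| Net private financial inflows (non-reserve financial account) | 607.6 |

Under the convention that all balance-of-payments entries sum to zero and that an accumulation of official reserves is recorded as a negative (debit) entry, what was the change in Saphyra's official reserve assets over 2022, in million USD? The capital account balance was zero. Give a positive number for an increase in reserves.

2129.1

Official reserve transactions balance = -(1521.5 + 607.6) = -2129.1
An accumulation of reserves is recorded as a debit (negative entry), so the change in the stock of reserves is the negative of that balance.
Change in official reserves = -(-2129.1) = 2129.1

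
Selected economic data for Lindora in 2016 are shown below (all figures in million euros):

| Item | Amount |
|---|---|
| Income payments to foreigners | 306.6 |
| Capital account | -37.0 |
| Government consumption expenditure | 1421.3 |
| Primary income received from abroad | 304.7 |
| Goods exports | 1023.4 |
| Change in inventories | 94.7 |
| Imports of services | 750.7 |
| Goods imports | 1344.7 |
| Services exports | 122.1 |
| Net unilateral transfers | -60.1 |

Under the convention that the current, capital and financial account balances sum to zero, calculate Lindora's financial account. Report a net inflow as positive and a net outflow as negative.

1048.9

Goods balance = 1023.4 - 1344.7 = -321.3
Services balance = 122.1 - 750.7 = -628.6
Trade balance (goods + services) = -321.3 + (-628.6) = -949.9
Net primary income = 304.7 - 306.6 = -1.9
Net secondary income = -60.1
Current account = -949.9 + (-1.9) + (-60.1) = -1011.9
Financial account = -(-1011.9 + (-37.0)) = 1048.9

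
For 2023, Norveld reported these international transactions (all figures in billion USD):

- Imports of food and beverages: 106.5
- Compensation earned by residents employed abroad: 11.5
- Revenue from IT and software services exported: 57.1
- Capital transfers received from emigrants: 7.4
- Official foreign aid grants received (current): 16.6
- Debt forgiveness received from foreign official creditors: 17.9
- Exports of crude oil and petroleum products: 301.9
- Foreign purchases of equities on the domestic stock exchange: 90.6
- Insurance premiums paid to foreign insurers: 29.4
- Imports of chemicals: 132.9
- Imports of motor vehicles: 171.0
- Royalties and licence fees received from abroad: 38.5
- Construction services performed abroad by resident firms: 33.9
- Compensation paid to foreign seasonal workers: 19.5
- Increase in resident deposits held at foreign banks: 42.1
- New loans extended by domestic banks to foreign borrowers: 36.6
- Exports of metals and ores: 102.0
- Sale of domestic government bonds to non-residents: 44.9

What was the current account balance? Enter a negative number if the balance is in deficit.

102.2

Goods: 102.0 + 301.9 - 132.9 - 106.5 - 171.0 = -6.5
Services: 38.5 + 57.1 + 33.9 - 29.4 = 100.1
Primary income: 11.5 - 19.5 = -8.0
Secondary income: 16.6
Current account = (-6.5) + 100.1 + (-8.0) + 16.6 = 102.2
(Excluded from the current account — capital account: capital transfers received from emigrants 7.4, debt forgiveness received from foreign official creditors 17.9; financial account: foreign purchases of equities on the domestic stock exchange 90.6, increase in resident deposits held at foreign banks 42.1, new loans extended by domestic banks to foreign borrowers 36.6, sale of domestic government bonds to non-residents 44.9.)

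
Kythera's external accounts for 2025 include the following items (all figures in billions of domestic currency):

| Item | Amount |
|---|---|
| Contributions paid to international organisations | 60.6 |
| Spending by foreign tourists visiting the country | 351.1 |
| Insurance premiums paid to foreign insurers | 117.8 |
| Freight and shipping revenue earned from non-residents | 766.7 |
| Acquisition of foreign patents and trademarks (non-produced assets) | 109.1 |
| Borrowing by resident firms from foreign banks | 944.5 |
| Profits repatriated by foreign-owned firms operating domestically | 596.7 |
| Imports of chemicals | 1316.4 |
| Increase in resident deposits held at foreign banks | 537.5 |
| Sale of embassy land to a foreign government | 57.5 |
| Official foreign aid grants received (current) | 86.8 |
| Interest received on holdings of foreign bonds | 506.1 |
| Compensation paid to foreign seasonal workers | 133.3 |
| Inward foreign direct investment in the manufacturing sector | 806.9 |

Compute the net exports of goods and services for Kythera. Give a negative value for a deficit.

-316.4

Goods: -1316.4
Services: 766.7 + 351.1 - 117.8 = 1000.0
Trade balance = -1316.4 + 1000.0 = -316.4
(Excluded from the trade balance — secondary income: contributions paid to international organisations 60.6, official foreign aid grants received (current) 86.8; capital account: acquisition of foreign patents and trademarks (non-produced assets) 109.1, sale of embassy land to a foreign government 57.5; financial account: borrowing by resident firms from foreign banks 944.5, increase in resident deposits held at foreign banks 537.5, inward foreign direct investment in the manufacturing sector 806.9; primary income: profits repatriated by foreign-owned firms operating domestically 596.7, interest received on holdings of foreign bonds 506.1, compensation paid to foreign seasonal workers 133.3.)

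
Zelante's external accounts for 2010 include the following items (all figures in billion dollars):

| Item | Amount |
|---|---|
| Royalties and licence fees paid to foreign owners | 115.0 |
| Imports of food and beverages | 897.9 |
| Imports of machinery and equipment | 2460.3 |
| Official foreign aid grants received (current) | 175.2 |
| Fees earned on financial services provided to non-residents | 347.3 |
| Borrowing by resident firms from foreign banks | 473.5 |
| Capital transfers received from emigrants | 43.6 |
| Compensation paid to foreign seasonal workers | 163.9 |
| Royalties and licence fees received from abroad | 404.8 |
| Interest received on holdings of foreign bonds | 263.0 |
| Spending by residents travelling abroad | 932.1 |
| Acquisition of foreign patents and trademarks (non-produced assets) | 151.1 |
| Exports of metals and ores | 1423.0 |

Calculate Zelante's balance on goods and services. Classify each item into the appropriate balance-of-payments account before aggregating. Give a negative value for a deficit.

-2230.2

Goods: -2460.3 + 1423.0 - 897.9 = -1935.2
Services: -115.0 + 404.8 + 347.3 - 932.1 = -295.0
Trade balance = -1935.2 + (-295.0) = -2230.2
(Excluded from the trade balance — secondary income: official foreign aid grants received (current) 175.2; financial account: borrowing by resident firms from foreign banks 473.5; capital account: capital transfers received from emigrants 43.6, acquisition of foreign patents and trademarks (non-produced assets) 151.1; primary income: compensation paid to foreign seasonal workers 163.9, interest received on holdings of foreign bonds 263.0.)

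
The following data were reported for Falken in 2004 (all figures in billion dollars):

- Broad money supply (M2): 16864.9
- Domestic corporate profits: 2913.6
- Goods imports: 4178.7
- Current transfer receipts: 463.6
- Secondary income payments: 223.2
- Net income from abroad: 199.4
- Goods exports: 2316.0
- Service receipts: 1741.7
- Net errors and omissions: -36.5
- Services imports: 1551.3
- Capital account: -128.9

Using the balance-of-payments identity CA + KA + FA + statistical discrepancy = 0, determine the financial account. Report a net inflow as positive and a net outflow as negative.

1397.9

Goods balance = 2316.0 - 4178.7 = -1862.7
Services balance = 1741.7 - 1551.3 = 190.4
Trade balance (goods + services) = -1862.7 + 190.4 = -1672.3
Net primary income = 199.4
Net secondary income = 463.6 - 223.2 = 240.4
Current account = -1672.3 + 199.4 + 240.4 = -1232.5
Financial account = -(-1232.5 + (-128.9) + (-36.5)) = 1397.9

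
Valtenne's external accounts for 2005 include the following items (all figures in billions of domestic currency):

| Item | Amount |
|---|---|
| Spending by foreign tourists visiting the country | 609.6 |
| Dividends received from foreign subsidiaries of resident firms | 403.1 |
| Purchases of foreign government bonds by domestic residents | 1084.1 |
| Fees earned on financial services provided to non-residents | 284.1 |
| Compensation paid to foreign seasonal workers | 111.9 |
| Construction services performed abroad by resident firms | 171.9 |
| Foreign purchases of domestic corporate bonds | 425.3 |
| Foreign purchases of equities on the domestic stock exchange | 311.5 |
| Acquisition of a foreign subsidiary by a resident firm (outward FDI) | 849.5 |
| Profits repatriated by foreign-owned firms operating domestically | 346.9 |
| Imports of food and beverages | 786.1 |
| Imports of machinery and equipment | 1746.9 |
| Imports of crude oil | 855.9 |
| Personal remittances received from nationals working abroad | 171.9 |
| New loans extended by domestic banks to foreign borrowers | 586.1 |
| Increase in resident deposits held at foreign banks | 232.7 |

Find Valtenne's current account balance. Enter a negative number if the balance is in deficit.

-2207.1

Goods: -1746.9 - 786.1 - 855.9 = -3388.9
Services: 609.6 + 284.1 + 171.9 = 1065.6
Primary income: -111.9 - 346.9 + 403.1 = -55.7
Secondary income: 171.9
Current account = (-3388.9) + 1065.6 + (-55.7) + 171.9 = -2207.1
(Excluded from the current account — financial account: purchases of foreign government bonds by domestic residents 1084.1, foreign purchases of domestic corporate bonds 425.3, foreign purchases of equities on the domestic stock exchange 311.5, acquisition of a foreign subsidiary by a resident firm (outward FDI) 849.5, new loans extended by domestic banks to foreign borrowers 586.1, increase in resident deposits held at foreign banks 232.7.)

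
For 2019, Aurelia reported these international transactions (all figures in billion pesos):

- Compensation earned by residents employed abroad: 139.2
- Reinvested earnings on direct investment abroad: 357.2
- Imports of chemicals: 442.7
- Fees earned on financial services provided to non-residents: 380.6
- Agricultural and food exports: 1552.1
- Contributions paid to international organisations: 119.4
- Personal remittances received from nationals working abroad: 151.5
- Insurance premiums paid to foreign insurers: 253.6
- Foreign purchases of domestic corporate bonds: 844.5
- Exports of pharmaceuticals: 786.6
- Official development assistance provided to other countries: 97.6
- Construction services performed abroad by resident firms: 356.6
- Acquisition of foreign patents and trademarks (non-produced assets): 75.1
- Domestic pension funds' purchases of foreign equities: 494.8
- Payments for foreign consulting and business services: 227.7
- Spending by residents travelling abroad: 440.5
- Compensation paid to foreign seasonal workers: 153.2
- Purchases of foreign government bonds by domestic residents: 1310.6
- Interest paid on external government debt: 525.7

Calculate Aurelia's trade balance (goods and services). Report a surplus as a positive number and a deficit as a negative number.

1711.4

Goods: 786.6 - 442.7 + 1552.1 = 1896.0
Services: -227.7 + 380.6 + 356.6 - 253.6 - 440.5 = -184.6
Trade balance = 1896.0 + (-184.6) = 1711.4
(Excluded from the trade balance — primary income: compensation earned by residents employed abroad 139.2, reinvested earnings on direct investment abroad 357.2, compensation paid to foreign seasonal workers 153.2, interest paid on external government debt 525.7; secondary income: contributions paid to international organisations 119.4, personal remittances received from nationals working abroad 151.5, official development assistance provided to other countries 97.6; financial account: foreign purchases of domestic corporate bonds 844.5, domestic pension funds' purchases of foreign equities 494.8, purchases of foreign government bonds by domestic residents 1310.6; capital account: acquisition of foreign patents and trademarks (non-produced assets) 75.1.)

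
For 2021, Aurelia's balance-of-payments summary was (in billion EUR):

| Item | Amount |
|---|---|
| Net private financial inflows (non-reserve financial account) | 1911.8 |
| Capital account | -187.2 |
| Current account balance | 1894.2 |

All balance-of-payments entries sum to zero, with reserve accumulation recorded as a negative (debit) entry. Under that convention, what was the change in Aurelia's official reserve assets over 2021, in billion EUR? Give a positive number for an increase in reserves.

Official reserve transactions balance = -(1894.2 + (-187.2) + 1911.8) = -3618.8
An accumulation of reserves is recorded as a debit (negative entry), so the change in the stock of reserves is the negative of that balance.
Change in official reserves = -(-3618.8) = 3618.8

3618.8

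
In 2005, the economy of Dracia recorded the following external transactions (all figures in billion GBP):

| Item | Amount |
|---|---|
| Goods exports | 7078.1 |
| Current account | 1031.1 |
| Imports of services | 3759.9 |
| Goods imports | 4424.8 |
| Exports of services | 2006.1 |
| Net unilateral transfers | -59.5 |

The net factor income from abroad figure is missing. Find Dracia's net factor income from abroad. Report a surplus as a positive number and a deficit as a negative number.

191.1

Current account = goods balance + services balance + net primary income + net secondary income
Sum of the known components = 840.0
Net factor income from abroad = CA - (known components) = 1031.1 - 840.0 = 191.1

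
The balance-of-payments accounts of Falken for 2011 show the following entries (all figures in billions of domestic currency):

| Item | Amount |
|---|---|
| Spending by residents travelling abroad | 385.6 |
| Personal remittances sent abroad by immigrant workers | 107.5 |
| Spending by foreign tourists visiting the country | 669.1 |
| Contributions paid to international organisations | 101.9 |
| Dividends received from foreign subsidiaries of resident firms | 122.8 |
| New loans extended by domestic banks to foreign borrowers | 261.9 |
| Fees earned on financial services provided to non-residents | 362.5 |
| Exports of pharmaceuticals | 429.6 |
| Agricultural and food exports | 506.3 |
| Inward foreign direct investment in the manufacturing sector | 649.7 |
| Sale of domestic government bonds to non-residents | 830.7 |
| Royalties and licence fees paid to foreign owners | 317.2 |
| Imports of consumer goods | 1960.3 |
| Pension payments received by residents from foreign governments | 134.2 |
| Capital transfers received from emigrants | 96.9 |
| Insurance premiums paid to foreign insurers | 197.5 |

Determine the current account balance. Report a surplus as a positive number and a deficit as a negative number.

-845.5

Goods: 429.6 - 1960.3 + 506.3 = -1024.4
Services: -197.5 + 362.5 + 669.1 - 317.2 - 385.6 = 131.3
Primary income: 122.8
Secondary income: 134.2 - 107.5 - 101.9 = -75.2
Current account = (-1024.4) + 131.3 + 122.8 + (-75.2) = -845.5
(Excluded from the current account — financial account: new loans extended by domestic banks to foreign borrowers 261.9, inward foreign direct investment in the manufacturing sector 649.7, sale of domestic government bonds to non-residents 830.7; capital account: capital transfers received from emigrants 96.9.)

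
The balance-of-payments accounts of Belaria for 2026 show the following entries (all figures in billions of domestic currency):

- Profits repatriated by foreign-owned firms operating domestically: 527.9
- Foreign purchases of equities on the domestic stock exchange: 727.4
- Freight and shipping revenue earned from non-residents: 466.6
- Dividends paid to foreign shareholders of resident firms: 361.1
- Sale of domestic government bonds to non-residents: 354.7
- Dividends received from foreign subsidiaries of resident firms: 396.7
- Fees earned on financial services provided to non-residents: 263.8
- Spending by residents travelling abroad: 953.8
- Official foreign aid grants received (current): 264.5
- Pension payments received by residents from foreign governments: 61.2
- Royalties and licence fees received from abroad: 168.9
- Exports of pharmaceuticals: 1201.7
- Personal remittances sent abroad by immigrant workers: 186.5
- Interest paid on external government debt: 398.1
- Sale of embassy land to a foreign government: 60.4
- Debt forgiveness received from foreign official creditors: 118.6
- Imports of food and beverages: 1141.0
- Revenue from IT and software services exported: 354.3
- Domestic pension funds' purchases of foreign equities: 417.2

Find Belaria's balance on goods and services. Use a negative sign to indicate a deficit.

360.5

Goods: -1141.0 + 1201.7 = 60.7
Services: 168.9 + 466.6 - 953.8 + 263.8 + 354.3 = 299.8
Trade balance = 60.7 + 299.8 = 360.5
(Excluded from the trade balance — primary income: profits repatriated by foreign-owned firms operating domestically 527.9, dividends paid to foreign shareholders of resident firms 361.1, dividends received from foreign subsidiaries of resident firms 396.7, interest paid on external government debt 398.1; financial account: foreign purchases of equities on the domestic stock exchange 727.4, sale of domestic government bonds to non-residents 354.7, domestic pension funds' purchases of foreign equities 417.2; secondary income: official foreign aid grants received (current) 264.5, pension payments received by residents from foreign governments 61.2, personal remittances sent abroad by immigrant workers 186.5; capital account: sale of embassy land to a foreign government 60.4, debt forgiveness received from foreign official creditors 118.6.)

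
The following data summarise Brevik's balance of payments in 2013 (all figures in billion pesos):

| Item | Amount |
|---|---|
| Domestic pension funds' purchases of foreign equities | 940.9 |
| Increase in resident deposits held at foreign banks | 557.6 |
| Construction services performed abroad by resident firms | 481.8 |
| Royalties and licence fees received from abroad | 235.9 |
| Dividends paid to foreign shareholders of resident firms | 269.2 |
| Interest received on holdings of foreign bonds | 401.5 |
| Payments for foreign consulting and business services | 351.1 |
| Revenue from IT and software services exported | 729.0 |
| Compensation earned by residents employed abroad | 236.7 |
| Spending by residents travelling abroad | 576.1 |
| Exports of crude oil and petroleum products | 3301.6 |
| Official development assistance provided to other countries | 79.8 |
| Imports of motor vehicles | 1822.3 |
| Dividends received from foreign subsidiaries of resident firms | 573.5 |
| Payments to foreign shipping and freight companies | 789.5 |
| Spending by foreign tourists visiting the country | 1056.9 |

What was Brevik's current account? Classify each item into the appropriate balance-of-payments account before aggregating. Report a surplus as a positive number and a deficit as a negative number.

3128.9

Goods: 3301.6 - 1822.3 = 1479.3
Services: -351.1 + 1056.9 - 789.5 + 481.8 - 576.1 + 235.9 + 729.0 = 786.9
Primary income: 573.5 - 269.2 + 236.7 + 401.5 = 942.5
Secondary income: -79.8
Current account = 1479.3 + 786.9 + 942.5 + (-79.8) = 3128.9
(Excluded from the current account — financial account: domestic pension funds' purchases of foreign equities 940.9, increase in resident deposits held at foreign banks 557.6.)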